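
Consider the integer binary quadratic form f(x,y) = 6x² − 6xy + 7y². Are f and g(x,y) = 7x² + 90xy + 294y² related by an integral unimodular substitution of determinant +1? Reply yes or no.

D₁ = -132, D₂ = -132
f: translate: b→6 (≡-6 mod 12), so (6,-6,7)→(6,6,7)
f: reduced (well bottom): (6,6,7) with a≤c, −a<b≤a
g: translate: b→6 (≡90 mod 14), so (7,90,294)→(7,6,6)
g: flip: (7,6,6)→(6,-6,7)
g: translate: b→6 (≡-6 mod 12), so (6,-6,7)→(6,6,7)
g: reduced (well bottom): (6,6,7) with a≤c, −a<b≤a
reduced forms (6, 6, 7) vs (6, 6, 7) ⇒ equivalent

yes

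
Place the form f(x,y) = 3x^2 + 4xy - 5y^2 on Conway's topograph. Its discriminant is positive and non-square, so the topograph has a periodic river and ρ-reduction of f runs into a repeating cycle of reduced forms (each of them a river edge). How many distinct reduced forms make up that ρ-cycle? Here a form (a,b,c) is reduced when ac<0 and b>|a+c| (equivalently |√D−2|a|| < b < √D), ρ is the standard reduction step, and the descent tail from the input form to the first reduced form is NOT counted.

D = 76, ⌊√D⌋ = 8
river: ρ → (-5,6,2)
river: ρ → (2,6,-5)
river: ρ → (-5,4,3)
river: ρ → (3,8,-1)
river: ρ → (-1,8,3)
river: ρ → (3,4,-5)
ρ-cycle length = 6 (tail of 0 descent steps not counted)

6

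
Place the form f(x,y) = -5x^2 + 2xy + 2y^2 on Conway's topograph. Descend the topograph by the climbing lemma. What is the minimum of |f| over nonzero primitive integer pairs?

descent: ρ → (2,6,-1)  [lands on river]
river: ρ → (-1,6,2)
closes: descent 1, river 2
min |a| on river = 1

1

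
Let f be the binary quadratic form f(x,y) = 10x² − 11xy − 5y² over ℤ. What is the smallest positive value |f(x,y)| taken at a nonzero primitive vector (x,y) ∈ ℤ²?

descent: ρ → (-5,11,10)  [lands on river]
river: ρ → (10,9,-6)
river: ρ → (-6,15,4)
river: ρ → (4,17,-2)
river: ρ → (-2,15,12)
river: ρ → (12,9,-5)
closes: descent 1, river 6
min |a| on river = 2

2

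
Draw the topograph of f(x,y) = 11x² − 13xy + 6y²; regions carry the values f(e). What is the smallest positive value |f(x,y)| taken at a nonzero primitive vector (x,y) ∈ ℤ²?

translate: b→9 (≡-13 mod 22), so (11,-13,6)→(11,9,4)
flip: (11,9,4)→(4,-9,11)
translate: b→-1 (≡-9 mod 8), so (4,-9,11)→(4,-1,6)
reduced (well bottom): (4,-1,6) with a≤c, −a<b≤a
well minimum = a = 4

4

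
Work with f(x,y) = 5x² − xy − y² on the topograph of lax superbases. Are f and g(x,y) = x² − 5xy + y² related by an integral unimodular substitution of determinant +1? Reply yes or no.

D₁ = 21, D₂ = 21
river cycle of f (length 2): (-1, 3, 3), (3, 3, -1)
river cycle of g (length 2): (1, 3, -3), (-3, 3, 1)
cycles differ ⇒ inequivalent

no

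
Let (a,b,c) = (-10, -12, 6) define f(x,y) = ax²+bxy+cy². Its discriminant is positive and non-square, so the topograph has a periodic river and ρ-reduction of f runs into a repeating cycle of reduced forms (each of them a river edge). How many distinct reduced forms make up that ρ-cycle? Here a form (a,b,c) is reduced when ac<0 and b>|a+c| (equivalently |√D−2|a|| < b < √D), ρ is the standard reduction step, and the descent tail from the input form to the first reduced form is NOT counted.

D = 384, ⌊√D⌋ = 19
descent: ρ → (6,12,-10)  [lands on river]
river: ρ → (-10,8,8)
river: ρ → (8,8,-10)
river: ρ → (-10,12,6)
ρ-cycle length = 4 (tail of 1 descent step not counted)

4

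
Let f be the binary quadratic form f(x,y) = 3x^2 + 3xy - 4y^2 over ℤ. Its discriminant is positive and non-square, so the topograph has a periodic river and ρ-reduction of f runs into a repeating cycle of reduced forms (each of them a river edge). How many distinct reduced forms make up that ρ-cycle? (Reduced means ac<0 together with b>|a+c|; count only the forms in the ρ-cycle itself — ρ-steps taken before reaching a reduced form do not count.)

D = 57, ⌊√D⌋ = 7
river: ρ → (-4,5,2)
river: ρ → (2,7,-1)
river: ρ → (-1,7,2)
river: ρ → (2,5,-4)
river: ρ → (-4,3,3)
river: ρ → (3,3,-4)
ρ-cycle length = 6 (tail of 0 descent steps not counted)

6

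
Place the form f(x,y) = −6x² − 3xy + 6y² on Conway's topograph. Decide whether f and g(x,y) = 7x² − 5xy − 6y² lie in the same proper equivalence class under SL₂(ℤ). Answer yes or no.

D₁ = 153, D₂ = 193
discriminants differ ⇒ not SL₂(ℤ)-equivalent

no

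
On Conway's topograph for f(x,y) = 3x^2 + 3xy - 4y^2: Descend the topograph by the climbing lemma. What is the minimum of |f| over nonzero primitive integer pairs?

river: ρ → (-4,5,2)
river: ρ → (2,7,-1)
river: ρ → (-1,7,2)
river: ρ → (2,5,-4)
river: ρ → (-4,3,3)
river: ρ → (3,3,-4)
closes: descent 0, river 6
min |a| on river = 1

1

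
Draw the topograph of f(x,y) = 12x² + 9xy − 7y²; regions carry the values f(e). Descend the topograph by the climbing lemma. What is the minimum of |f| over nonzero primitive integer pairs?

river: ρ → (-7,19,2)
river: ρ → (2,17,-16)
river: ρ → (-16,15,3)
river: ρ → (3,15,-16)
river: ρ → (-16,17,2)
river: ρ → (2,19,-7)
river: ρ → (-7,9,12)
river: ρ → (12,15,-4)
river: ρ → (-4,17,8)
river: ρ → (8,15,-6)
river: ρ → (-6,9,14)
river: ρ → (14,19,-1)
river: ρ → (-1,19,14)
river: ρ → (14,9,-6)
river: ρ → (-6,15,8)
river: ρ → (8,17,-4)
river: ρ → (-4,15,12)
river: ρ → (12,9,-7)
closes: descent 0, river 18
min |a| on river = 1

1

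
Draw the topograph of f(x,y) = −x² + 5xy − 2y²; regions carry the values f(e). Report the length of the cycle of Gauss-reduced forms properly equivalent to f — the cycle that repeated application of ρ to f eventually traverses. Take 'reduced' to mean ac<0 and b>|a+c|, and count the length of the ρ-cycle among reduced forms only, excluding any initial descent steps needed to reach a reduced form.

D = 17, ⌊√D⌋ = 4
descent: ρ → (-2,3,1)  [lands on river]
river: ρ → (1,3,-2)
river: ρ → (-2,1,2)
river: ρ → (2,3,-1)
river: ρ → (-1,3,2)
river: ρ → (2,1,-2)
ρ-cycle length = 6 (tail of 1 descent step not counted)

6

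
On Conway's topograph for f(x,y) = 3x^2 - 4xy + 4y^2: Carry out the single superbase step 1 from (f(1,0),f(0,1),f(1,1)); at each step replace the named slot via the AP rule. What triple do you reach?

start (3,4,3) = (f(1,0),f(0,1),f(1,1))
replace slot 1: 2·(4+3) − 3 = 11 → (11,4,3)

11,4,3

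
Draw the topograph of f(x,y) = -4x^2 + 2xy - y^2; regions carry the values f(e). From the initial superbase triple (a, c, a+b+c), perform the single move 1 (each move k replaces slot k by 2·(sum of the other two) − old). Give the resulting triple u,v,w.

start (-4,-1,-3) = (f(1,0),f(0,1),f(1,1))
replace slot 1: 2·((-1)+(-3)) − (-4) = -4 → (-4,-1,-3)

-4,-1,-3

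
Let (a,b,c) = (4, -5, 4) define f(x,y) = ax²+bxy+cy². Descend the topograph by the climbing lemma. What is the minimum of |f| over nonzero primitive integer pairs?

translate: b→3 (≡-5 mod 8), so (4,-5,4)→(4,3,3)
flip: (4,3,3)→(3,-3,4)
translate: b→3 (≡-3 mod 6), so (3,-3,4)→(3,3,4)
reduced (well bottom): (3,3,4) with a≤c, −a<b≤a
well minimum = a = 3

3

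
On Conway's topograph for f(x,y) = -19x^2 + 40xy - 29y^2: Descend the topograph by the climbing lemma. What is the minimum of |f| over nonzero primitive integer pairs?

translate: b→-2 (≡-40 mod 38), so (19,-40,29)→(19,-2,8)
flip: (19,-2,8)→(8,2,19)
reduced (well bottom): (8,2,19) with a≤c, −a<b≤a
well minimum |f| = |-8| = 8 (negative-definite)

8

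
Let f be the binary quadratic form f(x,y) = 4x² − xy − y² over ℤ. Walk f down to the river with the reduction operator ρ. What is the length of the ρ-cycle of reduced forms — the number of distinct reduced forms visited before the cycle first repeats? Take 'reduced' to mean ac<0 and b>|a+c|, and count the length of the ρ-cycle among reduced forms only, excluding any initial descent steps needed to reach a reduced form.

D = 17, ⌊√D⌋ = 4
descent: ρ → (-1,3,2)  [lands on river]
river: ρ → (2,1,-2)
river: ρ → (-2,3,1)
river: ρ → (1,3,-2)
river: ρ → (-2,1,2)
river: ρ → (2,3,-1)
ρ-cycle length = 6 (tail of 1 descent step not counted)

6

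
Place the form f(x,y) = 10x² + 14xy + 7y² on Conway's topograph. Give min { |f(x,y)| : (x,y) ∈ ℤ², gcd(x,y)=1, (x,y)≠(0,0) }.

translate: b→-6 (≡14 mod 20), so (10,14,7)→(10,-6,3)
flip: (10,-6,3)→(3,6,10)
translate: b→0 (≡6 mod 6), so (3,6,10)→(3,0,7)
reduced (well bottom): (3,0,7) with a≤c, −a<b≤a
well minimum = a = 3

3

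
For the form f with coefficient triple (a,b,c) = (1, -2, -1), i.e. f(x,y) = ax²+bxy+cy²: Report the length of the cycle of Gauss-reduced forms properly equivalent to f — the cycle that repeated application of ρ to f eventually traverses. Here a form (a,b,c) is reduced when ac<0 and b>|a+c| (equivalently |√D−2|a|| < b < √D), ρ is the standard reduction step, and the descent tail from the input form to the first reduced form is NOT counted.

D = 8, ⌊√D⌋ = 2
descent: ρ → (-1,2,1)  [lands on river]
river: ρ → (1,2,-1)
ρ-cycle length = 2 (tail of 1 descent step not counted)

2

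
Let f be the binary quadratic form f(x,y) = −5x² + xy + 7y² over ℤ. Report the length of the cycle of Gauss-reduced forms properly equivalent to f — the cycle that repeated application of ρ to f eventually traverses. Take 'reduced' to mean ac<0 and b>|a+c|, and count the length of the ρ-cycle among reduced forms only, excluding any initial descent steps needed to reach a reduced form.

D = 141, ⌊√D⌋ = 11
descent: ρ → (7,-1,-5)
descent: ρ → (-5,11,1)  [lands on river]
river: ρ → (1,11,-5)
river: ρ → (-5,9,3)
river: ρ → (3,9,-5)
ρ-cycle length = 4 (tail of 2 descent steps not counted)

4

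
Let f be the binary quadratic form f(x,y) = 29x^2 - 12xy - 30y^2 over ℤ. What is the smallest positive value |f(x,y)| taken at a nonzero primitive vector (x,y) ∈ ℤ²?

descent: ρ → (-30,12,29)  [lands on river]
river: ρ → (29,46,-13)
river: ρ → (-13,58,5)
river: ρ → (5,52,-46)
river: ρ → (-46,40,11)
river: ρ → (11,48,-30)
closes: descent 1, river 6
min |a| on river = 5

5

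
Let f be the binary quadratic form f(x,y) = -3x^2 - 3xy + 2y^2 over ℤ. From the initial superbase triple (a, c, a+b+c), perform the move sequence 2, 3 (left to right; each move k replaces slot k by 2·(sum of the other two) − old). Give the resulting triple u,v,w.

start (-3,2,-4) = (f(1,0),f(0,1),f(1,1))
replace slot 2: 2·((-3)+(-4)) − 2 = -16 → (-3,-16,-4)
replace slot 3: 2·((-3)+(-16)) − (-4) = -34 → (-3,-16,-34)

-3,-16,-34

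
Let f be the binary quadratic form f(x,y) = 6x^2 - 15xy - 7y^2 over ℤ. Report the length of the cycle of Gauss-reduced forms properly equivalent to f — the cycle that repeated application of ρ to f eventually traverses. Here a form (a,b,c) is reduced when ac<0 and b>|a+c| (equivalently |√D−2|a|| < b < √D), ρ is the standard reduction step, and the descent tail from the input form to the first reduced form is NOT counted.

D = 393, ⌊√D⌋ = 19
descent: ρ → (-7,15,6)  [lands on river]
river: ρ → (6,9,-13)
river: ρ → (-13,17,2)
river: ρ → (2,19,-4)
river: ρ → (-4,13,14)
river: ρ → (14,15,-3)
river: ρ → (-3,15,14)
river: ρ → (14,13,-4)
river: ρ → (-4,19,2)
river: ρ → (2,17,-13)
river: ρ → (-13,9,6)
river: ρ → (6,15,-7)
river: ρ → (-7,13,8)
river: ρ → (8,19,-1)
river: ρ → (-1,19,8)
river: ρ → (8,13,-7)
ρ-cycle length = 16 (tail of 1 descent step not counted)

16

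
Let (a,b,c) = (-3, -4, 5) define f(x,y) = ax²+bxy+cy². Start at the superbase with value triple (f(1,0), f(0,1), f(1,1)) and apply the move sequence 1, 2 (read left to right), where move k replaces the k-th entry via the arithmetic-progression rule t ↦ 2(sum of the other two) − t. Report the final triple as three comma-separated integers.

start (-3,5,-2) = (f(1,0),f(0,1),f(1,1))
replace slot 1: 2·(5+(-2)) − (-3) = 9 → (9,5,-2)
replace slot 2: 2·(9+(-2)) − 5 = 9 → (9,9,-2)

9,9,-2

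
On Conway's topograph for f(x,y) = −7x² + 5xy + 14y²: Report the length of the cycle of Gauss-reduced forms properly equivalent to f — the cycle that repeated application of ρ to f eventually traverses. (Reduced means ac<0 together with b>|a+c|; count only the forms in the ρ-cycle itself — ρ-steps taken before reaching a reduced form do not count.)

D = 417, ⌊√D⌋ = 20
descent: ρ → (14,-5,-7)
descent: ρ → (-7,19,2)  [lands on river]
river: ρ → (2,17,-16)
river: ρ → (-16,15,3)
river: ρ → (3,15,-16)
river: ρ → (-16,17,2)
river: ρ → (2,19,-7)
river: ρ → (-7,9,12)
river: ρ → (12,15,-4)
river: ρ → (-4,17,8)
river: ρ → (8,15,-6)
river: ρ → (-6,9,14)
river: ρ → (14,19,-1)
river: ρ → (-1,19,14)
river: ρ → (14,9,-6)
river: ρ → (-6,15,8)
river: ρ → (8,17,-4)
river: ρ → (-4,15,12)
river: ρ → (12,9,-7)
ρ-cycle length = 18 (tail of 2 descent steps not counted)

18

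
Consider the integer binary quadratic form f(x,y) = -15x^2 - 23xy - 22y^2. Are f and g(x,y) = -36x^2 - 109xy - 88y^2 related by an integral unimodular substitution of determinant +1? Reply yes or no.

D₁ = -791, D₂ = -791
f is negative-definite; reduce −f:
−f: translate: b→-7 (≡23 mod 30), so (15,23,22)→(15,-7,14)
−f: flip: (15,-7,14)→(14,7,15)
−f: reduced (well bottom): (14,7,15) with a≤c, −a<b≤a
flip sign back: reduced form of f is (-14,-7,-15)
g is negative-definite; reduce −g:
−g: translate: b→-35 (≡109 mod 72), so (36,109,88)→(36,-35,14)
−g: flip: (36,-35,14)→(14,35,36)
−g: translate: b→7 (≡35 mod 28), so (14,35,36)→(14,7,15)
−g: reduced (well bottom): (14,7,15) with a≤c, −a<b≤a
flip sign back: reduced form of g is (-14,-7,-15)
reduced forms (-14, -7, -15) vs (-14, -7, -15) ⇒ equivalent

yes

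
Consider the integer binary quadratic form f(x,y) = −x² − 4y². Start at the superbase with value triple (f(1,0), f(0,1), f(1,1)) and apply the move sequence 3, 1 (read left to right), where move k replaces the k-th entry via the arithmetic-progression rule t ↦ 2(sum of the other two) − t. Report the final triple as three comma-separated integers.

start (-1,-4,-5) = (f(1,0),f(0,1),f(1,1))
replace slot 3: 2·((-1)+(-4)) − (-5) = -5 → (-1,-4,-5)
replace slot 1: 2·((-4)+(-5)) − (-1) = -17 → (-17,-4,-5)

-17,-4,-5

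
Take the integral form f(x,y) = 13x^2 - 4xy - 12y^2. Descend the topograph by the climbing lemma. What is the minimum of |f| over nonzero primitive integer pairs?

descent: ρ → (-12,4,13)  [lands on river]
river: ρ → (13,22,-3)
river: ρ → (-3,20,20)
river: ρ → (20,20,-3)
river: ρ → (-3,22,13)
river: ρ → (13,4,-12)
river: ρ → (-12,20,5)
river: ρ → (5,20,-12)
closes: descent 1, river 8
min |a| on river = 3

3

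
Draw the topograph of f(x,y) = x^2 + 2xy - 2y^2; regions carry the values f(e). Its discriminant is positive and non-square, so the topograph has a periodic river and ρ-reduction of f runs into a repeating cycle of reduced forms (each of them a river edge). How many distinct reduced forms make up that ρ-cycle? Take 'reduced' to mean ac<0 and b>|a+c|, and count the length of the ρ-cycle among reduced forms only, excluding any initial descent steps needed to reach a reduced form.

D = 12, ⌊√D⌋ = 3
river: ρ → (-2,2,1)
river: ρ → (1,2,-2)
ρ-cycle length = 2 (tail of 0 descent steps not counted)

2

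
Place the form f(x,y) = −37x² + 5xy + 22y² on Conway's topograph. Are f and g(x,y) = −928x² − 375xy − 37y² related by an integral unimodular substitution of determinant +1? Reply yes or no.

D₁ = 3281, D₂ = 3281
river cycle of f (length 14): (22, 39, -20), (-20, 41, 20), (20, 39, -22), (-22, 49, 10), (10, 51, -17), (-17, 51, 10), (10, 49, -22), (-22, 39, 20), (20, 41, -20), (-20, 39, 22), … (4 more)
river cycle of g (length 14): (22, 39, -20), (-20, 41, 20), (20, 39, -22), (-22, 49, 10), (10, 51, -17), (-17, 51, 10), (10, 49, -22), (-22, 39, 20), (20, 41, -20), (-20, 39, 22), … (4 more)
cycles coincide ⇒ equivalent

yes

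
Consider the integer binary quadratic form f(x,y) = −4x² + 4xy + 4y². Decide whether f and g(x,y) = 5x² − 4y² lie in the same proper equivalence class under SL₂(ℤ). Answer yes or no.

D₁ = 80, D₂ = 80
river cycle of f (length 2): (4, 4, -4), (-4, 4, 4)
river cycle of g (length 2): (-4, 8, 1), (1, 8, -4)
cycles differ ⇒ inequivalent

no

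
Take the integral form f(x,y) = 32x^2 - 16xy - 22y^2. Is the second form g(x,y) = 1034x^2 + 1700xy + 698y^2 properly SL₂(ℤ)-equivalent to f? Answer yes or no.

D₁ = 3072, D₂ = 3072
river cycle of f (length 8): (-22, 16, 32), (32, 48, -6), (-6, 48, 32), (32, 16, -22), (-22, 28, 26), (26, 24, -24), (-24, 24, 26), (26, 28, -22)
river cycle of g (length 8): (32, 48, -6), (-6, 48, 32), (32, 16, -22), (-22, 28, 26), (26, 24, -24), (-24, 24, 26), (26, 28, -22), (-22, 16, 32)
cycles coincide ⇒ equivalent

yes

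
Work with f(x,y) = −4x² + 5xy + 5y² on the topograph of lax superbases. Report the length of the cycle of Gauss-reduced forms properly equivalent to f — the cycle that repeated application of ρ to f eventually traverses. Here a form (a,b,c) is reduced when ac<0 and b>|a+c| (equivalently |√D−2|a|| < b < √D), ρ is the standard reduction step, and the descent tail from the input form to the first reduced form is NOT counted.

D = 105, ⌊√D⌋ = 10
river: ρ → (5,5,-4)
river: ρ → (-4,3,6)
river: ρ → (6,9,-1)
river: ρ → (-1,9,6)
river: ρ → (6,3,-4)
river: ρ → (-4,5,5)
ρ-cycle length = 6 (tail of 0 descent steps not counted)

6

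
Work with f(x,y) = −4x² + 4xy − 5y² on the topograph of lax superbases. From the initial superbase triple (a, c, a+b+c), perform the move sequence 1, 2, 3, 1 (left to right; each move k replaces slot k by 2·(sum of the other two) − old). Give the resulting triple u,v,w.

start (-4,-5,-5) = (f(1,0),f(0,1),f(1,1))
replace slot 1: 2·((-5)+(-5)) − (-4) = -16 → (-16,-5,-5)
replace slot 2: 2·((-16)+(-5)) − (-5) = -37 → (-16,-37,-5)
replace slot 3: 2·((-16)+(-37)) − (-5) = -101 → (-16,-37,-101)
replace slot 1: 2·((-37)+(-101)) − (-16) = -260 → (-260,-37,-101)

-260,-37,-101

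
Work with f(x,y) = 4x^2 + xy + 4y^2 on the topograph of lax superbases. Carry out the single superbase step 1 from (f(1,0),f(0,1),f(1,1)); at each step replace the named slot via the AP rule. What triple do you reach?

start (4,4,9) = (f(1,0),f(0,1),f(1,1))
replace slot 1: 2·(4+9) − 4 = 22 → (22,4,9)

22,4,9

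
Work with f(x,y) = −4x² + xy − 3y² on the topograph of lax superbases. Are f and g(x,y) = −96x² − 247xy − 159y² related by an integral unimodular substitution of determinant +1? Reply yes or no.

D₁ = -47, D₂ = -47
f is negative-definite; reduce −f:
−f: flip: (4,-1,3)→(3,1,4)
−f: reduced (well bottom): (3,1,4) with a≤c, −a<b≤a
flip sign back: reduced form of f is (-3,-1,-4)
g is negative-definite; reduce −g:
−g: translate: b→55 (≡247 mod 192), so (96,247,159)→(96,55,8)
−g: flip: (96,55,8)→(8,-55,96)
−g: translate: b→-7 (≡-55 mod 16), so (8,-55,96)→(8,-7,3)
−g: flip: (8,-7,3)→(3,7,8)
−g: translate: b→1 (≡7 mod 6), so (3,7,8)→(3,1,4)
−g: reduced (well bottom): (3,1,4) with a≤c, −a<b≤a
flip sign back: reduced form of g is (-3,-1,-4)
reduced forms (-3, -1, -4) vs (-3, -1, -4) ⇒ equivalent

yes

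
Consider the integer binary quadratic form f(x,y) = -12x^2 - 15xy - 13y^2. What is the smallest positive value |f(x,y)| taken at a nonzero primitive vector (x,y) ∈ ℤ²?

translate: b→-9 (≡15 mod 24), so (12,15,13)→(12,-9,10)
flip: (12,-9,10)→(10,9,12)
reduced (well bottom): (10,9,12) with a≤c, −a<b≤a
well minimum |f| = |-10| = 10 (negative-definite)

10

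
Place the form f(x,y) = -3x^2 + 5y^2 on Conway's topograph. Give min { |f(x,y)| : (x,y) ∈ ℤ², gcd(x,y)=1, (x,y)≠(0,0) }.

descent: ρ → (5,0,-3)
descent: ρ → (-3,6,2)  [lands on river]
river: ρ → (2,6,-3)
closes: descent 2, river 2
min |a| on river = 2

2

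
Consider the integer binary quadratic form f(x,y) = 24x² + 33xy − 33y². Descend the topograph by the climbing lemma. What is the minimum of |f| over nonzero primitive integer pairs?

river: ρ → (-33,33,24)
river: ρ → (24,63,-3)
river: ρ → (-3,63,24)
river: ρ → (24,33,-33)
closes: descent 0, river 4
min |a| on river = 3

3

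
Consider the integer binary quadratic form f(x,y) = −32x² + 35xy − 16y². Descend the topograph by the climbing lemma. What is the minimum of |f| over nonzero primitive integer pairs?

translate: b→29 (≡-35 mod 64), so (32,-35,16)→(32,29,13)
flip: (32,29,13)→(13,-29,32)
translate: b→-3 (≡-29 mod 26), so (13,-29,32)→(13,-3,16)
reduced (well bottom): (13,-3,16) with a≤c, −a<b≤a
well minimum |f| = |-13| = 13 (negative-definite)

13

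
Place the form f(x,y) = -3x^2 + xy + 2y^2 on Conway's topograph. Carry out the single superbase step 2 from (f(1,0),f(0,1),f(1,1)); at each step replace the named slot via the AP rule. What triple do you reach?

start (-3,2,0) = (f(1,0),f(0,1),f(1,1))
replace slot 2: 2·((-3)+0) − 2 = -8 → (-3,-8,0)

-3,-8,0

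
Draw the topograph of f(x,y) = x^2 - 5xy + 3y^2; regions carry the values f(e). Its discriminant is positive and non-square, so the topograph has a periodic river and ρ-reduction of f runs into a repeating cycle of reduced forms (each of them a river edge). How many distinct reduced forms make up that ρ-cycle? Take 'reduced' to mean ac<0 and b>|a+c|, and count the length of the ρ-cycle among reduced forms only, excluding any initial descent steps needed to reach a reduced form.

D = 13, ⌊√D⌋ = 3
descent: ρ → (3,-1,-1)
descent: ρ → (-1,3,1)  [lands on river]
river: ρ → (1,3,-1)
ρ-cycle length = 2 (tail of 2 descent steps not counted)

2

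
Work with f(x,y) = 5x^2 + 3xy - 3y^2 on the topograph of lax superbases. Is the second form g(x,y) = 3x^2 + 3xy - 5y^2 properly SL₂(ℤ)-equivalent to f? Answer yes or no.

D₁ = 69, D₂ = 69
river cycle of f (length 4): (-3, 3, 5), (5, 7, -1), (-1, 7, 5), (5, 3, -3)
river cycle of g (length 4): (-5, 7, 1), (1, 7, -5), (-5, 3, 3), (3, 3, -5)
cycles differ ⇒ inequivalent

no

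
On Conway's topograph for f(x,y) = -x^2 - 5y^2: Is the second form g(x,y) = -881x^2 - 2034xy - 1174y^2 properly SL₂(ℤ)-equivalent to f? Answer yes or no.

D₁ = -20, D₂ = -20
f is negative-definite; reduce −f:
−f: reduced (well bottom): (1,0,5) with a≤c, −a<b≤a
flip sign back: reduced form of f is (-1,0,-5)
g is negative-definite; reduce −g:
−g: translate: b→272 (≡2034 mod 1762), so (881,2034,1174)→(881,272,21)
−g: flip: (881,272,21)→(21,-272,881)
−g: translate: b→-20 (≡-272 mod 42), so (21,-272,881)→(21,-20,5)
−g: flip: (21,-20,5)→(5,20,21)
−g: translate: b→0 (≡20 mod 10), so (5,20,21)→(5,0,1)
−g: flip: (5,0,1)→(1,0,5)
−g: reduced (well bottom): (1,0,5) with a≤c, −a<b≤a
flip sign back: reduced form of g is (-1,0,-5)
reduced forms (-1, 0, -5) vs (-1, 0, -5) ⇒ equivalent

yes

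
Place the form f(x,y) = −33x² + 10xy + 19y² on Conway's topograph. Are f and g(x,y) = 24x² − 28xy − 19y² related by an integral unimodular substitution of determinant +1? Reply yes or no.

D₁ = 2608, D₂ = 2608
river cycle of f (length 36): (19, 28, -24), (-24, 20, 23), (23, 26, -21), (-21, 16, 28), (28, 40, -9), (-9, 50, 3), (3, 46, -41), (-41, 36, 8), (8, 44, -21), (-21, 40, 12), … (26 more)
river cycle of g (length 36): (-19, 28, 24), (24, 20, -23), (-23, 26, 21), (21, 16, -28), (-28, 40, 9), (9, 50, -3), (-3, 46, 41), (41, 36, -8), (-8, 44, 21), (21, 40, -12), … (26 more)
cycles differ ⇒ inequivalent

no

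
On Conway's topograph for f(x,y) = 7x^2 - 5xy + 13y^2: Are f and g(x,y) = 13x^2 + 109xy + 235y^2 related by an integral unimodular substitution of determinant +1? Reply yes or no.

D₁ = -339, D₂ = -339
f: reduced (well bottom): (7,-5,13) with a≤c, −a<b≤a
g: translate: b→5 (≡109 mod 26), so (13,109,235)→(13,5,7)
g: flip: (13,5,7)→(7,-5,13)
g: reduced (well bottom): (7,-5,13) with a≤c, −a<b≤a
reduced forms (7, -5, 13) vs (7, -5, 13) ⇒ equivalent

yes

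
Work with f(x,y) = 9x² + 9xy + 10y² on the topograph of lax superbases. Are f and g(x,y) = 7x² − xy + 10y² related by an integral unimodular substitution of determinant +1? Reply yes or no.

D₁ = -279, D₂ = -279
f: reduced (well bottom): (9,9,10) with a≤c, −a<b≤a
g: reduced (well bottom): (7,-1,10) with a≤c, −a<b≤a
reduced forms (9, 9, 10) vs (7, -1, 10) ⇒ inequivalent

no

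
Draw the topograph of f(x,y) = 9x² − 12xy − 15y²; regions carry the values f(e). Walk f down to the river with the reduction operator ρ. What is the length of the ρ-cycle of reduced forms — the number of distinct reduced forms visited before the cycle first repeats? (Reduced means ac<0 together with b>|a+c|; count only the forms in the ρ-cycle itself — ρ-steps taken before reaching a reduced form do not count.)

D = 684, ⌊√D⌋ = 26
descent: ρ → (-15,12,9)  [lands on river]
river: ρ → (9,24,-3)
river: ρ → (-3,24,9)
river: ρ → (9,12,-15)
river: ρ → (-15,18,6)
river: ρ → (6,18,-15)
ρ-cycle length = 6 (tail of 1 descent step not counted)

6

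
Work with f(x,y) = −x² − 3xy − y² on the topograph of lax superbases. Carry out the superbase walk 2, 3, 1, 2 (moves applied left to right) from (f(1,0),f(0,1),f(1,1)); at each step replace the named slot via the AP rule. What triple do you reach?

start (-1,-1,-5) = (f(1,0),f(0,1),f(1,1))
replace slot 2: 2·((-1)+(-5)) − (-1) = -11 → (-1,-11,-5)
replace slot 3: 2·((-1)+(-11)) − (-5) = -19 → (-1,-11,-19)
replace slot 1: 2·((-11)+(-19)) − (-1) = -59 → (-59,-11,-19)
replace slot 2: 2·((-59)+(-19)) − (-11) = -145 → (-59,-145,-19)

-59,-145,-19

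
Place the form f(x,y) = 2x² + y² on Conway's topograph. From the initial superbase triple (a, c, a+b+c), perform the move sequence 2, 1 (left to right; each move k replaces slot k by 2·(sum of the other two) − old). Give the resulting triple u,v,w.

start (2,1,3) = (f(1,0),f(0,1),f(1,1))
replace slot 2: 2·(2+3) − 1 = 9 → (2,9,3)
replace slot 1: 2·(9+3) − 2 = 22 → (22,9,3)

22,9,3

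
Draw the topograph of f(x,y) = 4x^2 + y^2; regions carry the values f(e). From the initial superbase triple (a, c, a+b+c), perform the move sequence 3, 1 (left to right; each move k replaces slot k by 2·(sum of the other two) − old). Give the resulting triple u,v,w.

start (4,1,5) = (f(1,0),f(0,1),f(1,1))
replace slot 3: 2·(4+1) − 5 = 5 → (4,1,5)
replace slot 1: 2·(1+5) − 4 = 8 → (8,1,5)

8,1,5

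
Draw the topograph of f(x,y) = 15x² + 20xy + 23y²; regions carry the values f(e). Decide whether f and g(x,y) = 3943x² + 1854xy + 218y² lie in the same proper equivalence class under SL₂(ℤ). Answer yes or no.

D₁ = -980, D₂ = -980
f: translate: b→-10 (≡20 mod 30), so (15,20,23)→(15,-10,18)
f: reduced (well bottom): (15,-10,18) with a≤c, −a<b≤a
g: flip: (3943,1854,218)→(218,-1854,3943)
g: translate: b→-110 (≡-1854 mod 436), so (218,-1854,3943)→(218,-110,15)
g: flip: (218,-110,15)→(15,110,218)
g: translate: b→-10 (≡110 mod 30), so (15,110,218)→(15,-10,18)
g: reduced (well bottom): (15,-10,18) with a≤c, −a<b≤a
reduced forms (15, -10, 18) vs (15, -10, 18) ⇒ equivalent

yes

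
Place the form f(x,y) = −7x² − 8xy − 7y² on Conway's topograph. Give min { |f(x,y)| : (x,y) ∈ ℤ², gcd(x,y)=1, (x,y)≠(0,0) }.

translate: b→-6 (≡8 mod 14), so (7,8,7)→(7,-6,6)
flip: (7,-6,6)→(6,6,7)
reduced (well bottom): (6,6,7) with a≤c, −a<b≤a
well minimum |f| = |-6| = 6 (negative-definite)

6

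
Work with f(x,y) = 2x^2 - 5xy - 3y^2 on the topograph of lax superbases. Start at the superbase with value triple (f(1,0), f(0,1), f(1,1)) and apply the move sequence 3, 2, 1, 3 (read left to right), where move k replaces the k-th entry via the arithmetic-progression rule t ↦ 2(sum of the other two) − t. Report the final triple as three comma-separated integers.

start (2,-3,-6) = (f(1,0),f(0,1),f(1,1))
replace slot 3: 2·(2+(-3)) − (-6) = 4 → (2,-3,4)
replace slot 2: 2·(2+4) − (-3) = 15 → (2,15,4)
replace slot 1: 2·(15+4) − 2 = 36 → (36,15,4)
replace slot 3: 2·(36+15) − 4 = 98 → (36,15,98)

36,15,98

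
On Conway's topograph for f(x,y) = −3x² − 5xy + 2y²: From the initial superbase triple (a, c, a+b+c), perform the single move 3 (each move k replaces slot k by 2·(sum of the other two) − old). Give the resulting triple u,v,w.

start (-3,2,-6) = (f(1,0),f(0,1),f(1,1))
replace slot 3: 2·((-3)+2) − (-6) = 4 → (-3,2,4)

-3,2,4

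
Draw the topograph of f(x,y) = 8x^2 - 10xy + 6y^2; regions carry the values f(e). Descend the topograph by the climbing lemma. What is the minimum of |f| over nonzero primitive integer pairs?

translate: b→6 (≡-10 mod 16), so (8,-10,6)→(8,6,4)
flip: (8,6,4)→(4,-6,8)
translate: b→2 (≡-6 mod 8), so (4,-6,8)→(4,2,6)
reduced (well bottom): (4,2,6) with a≤c, −a<b≤a
well minimum = a = 4

4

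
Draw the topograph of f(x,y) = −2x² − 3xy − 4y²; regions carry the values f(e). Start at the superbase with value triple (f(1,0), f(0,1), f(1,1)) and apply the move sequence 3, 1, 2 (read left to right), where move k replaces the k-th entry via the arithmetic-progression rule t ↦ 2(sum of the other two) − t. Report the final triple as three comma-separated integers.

start (-2,-4,-9) = (f(1,0),f(0,1),f(1,1))
replace slot 3: 2·((-2)+(-4)) − (-9) = -3 → (-2,-4,-3)
replace slot 1: 2·((-4)+(-3)) − (-2) = -12 → (-12,-4,-3)
replace slot 2: 2·((-12)+(-3)) − (-4) = -26 → (-12,-26,-3)

-12,-26,-3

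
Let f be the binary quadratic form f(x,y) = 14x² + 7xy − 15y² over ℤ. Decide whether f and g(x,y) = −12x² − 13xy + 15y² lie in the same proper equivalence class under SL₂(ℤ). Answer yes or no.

D₁ = 889, D₂ = 889
river cycle of f (length 42): (-15, 23, 6), (6, 25, -11), (-11, 19, 12), (12, 29, -1), (-1, 29, 12), (12, 19, -11), (-11, 25, 6), (6, 23, -15), (-15, 7, 14), (14, 21, -8), … (32 more)
river cycle of g (length 42): (15, 13, -12), (-12, 11, 16), (16, 21, -7), (-7, 21, 16), (16, 11, -12), (-12, 13, 15), (15, 17, -10), (-10, 23, 9), (9, 13, -20), (-20, 27, 2), … (32 more)
cycles differ ⇒ inequivalent

no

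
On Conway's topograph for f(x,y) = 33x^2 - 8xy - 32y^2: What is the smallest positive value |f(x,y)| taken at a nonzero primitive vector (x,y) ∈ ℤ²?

descent: ρ → (-32,8,33)  [lands on river]
river: ρ → (33,58,-7)
river: ρ → (-7,54,49)
river: ρ → (49,44,-12)
river: ρ → (-12,52,33)
river: ρ → (33,14,-31)
river: ρ → (-31,48,16)
river: ρ → (16,48,-31)
river: ρ → (-31,14,33)
river: ρ → (33,52,-12)
river: ρ → (-12,44,49)
river: ρ → (49,54,-7)
river: ρ → (-7,58,33)
river: ρ → (33,8,-32)
river: ρ → (-32,56,9)
river: ρ → (9,52,-44)
river: ρ → (-44,36,17)
river: ρ → (17,32,-48)
river: ρ → (-48,64,1)
river: ρ → (1,64,-48)
river: ρ → (-48,32,17)
river: ρ → (17,36,-44)
river: ρ → (-44,52,9)
river: ρ → (9,56,-32)
closes: descent 1, river 24
min |a| on river = 1

1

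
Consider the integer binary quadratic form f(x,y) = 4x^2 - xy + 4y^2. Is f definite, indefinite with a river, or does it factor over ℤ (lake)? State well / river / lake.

D = b²−4ac = (-1)² − 4·4·4 = -63
D < 0 ⇒ definite ⇒ every region one sign ⇒ single well

well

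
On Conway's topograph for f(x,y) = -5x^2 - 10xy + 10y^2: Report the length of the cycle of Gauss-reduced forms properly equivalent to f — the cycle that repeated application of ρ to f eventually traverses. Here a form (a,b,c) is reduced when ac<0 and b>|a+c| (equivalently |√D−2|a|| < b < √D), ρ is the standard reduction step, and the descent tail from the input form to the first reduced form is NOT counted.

D = 300, ⌊√D⌋ = 17
descent: ρ → (10,10,-5)  [lands on river]
river: ρ → (-5,10,10)
ρ-cycle length = 2 (tail of 1 descent step not counted)

2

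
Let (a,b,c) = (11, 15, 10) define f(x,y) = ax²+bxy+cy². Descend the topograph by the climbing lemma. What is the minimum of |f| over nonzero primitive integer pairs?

translate: b→-7 (≡15 mod 22), so (11,15,10)→(11,-7,6)
flip: (11,-7,6)→(6,7,11)
translate: b→-5 (≡7 mod 12), so (6,7,11)→(6,-5,10)
reduced (well bottom): (6,-5,10) with a≤c, −a<b≤a
well minimum = a = 6

6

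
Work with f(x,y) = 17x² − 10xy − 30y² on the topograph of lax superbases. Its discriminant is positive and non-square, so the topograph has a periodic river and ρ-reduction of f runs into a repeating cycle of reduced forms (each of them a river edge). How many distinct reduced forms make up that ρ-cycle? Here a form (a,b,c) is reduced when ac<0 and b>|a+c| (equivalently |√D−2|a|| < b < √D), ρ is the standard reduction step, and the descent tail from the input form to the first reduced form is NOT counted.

D = 2140, ⌊√D⌋ = 46
descent: ρ → (-30,10,17)
descent: ρ → (17,24,-23)  [lands on river]
river: ρ → (-23,22,18)
river: ρ → (18,14,-27)
river: ρ → (-27,40,5)
river: ρ → (5,40,-27)
river: ρ → (-27,14,18)
river: ρ → (18,22,-23)
river: ρ → (-23,24,17)
river: ρ → (17,44,-3)
river: ρ → (-3,46,2)
river: ρ → (2,46,-3)
river: ρ → (-3,44,17)
ρ-cycle length = 12 (tail of 2 descent steps not counted)

12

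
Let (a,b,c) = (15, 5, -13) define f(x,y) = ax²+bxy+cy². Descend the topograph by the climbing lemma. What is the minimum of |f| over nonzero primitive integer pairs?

river: ρ → (-13,21,7)
river: ρ → (7,21,-13)
river: ρ → (-13,5,15)
river: ρ → (15,25,-3)
river: ρ → (-3,23,23)
river: ρ → (23,23,-3)
river: ρ → (-3,25,15)
river: ρ → (15,5,-13)
closes: descent 0, river 8
min |a| on river = 3

3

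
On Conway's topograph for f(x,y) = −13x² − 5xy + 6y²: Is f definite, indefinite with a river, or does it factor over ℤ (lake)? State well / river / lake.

D = b²−4ac = (-5)² − 4·(-13)·6 = 337
D > 0 non-square ⇒ indefinite ⇒ periodic river

river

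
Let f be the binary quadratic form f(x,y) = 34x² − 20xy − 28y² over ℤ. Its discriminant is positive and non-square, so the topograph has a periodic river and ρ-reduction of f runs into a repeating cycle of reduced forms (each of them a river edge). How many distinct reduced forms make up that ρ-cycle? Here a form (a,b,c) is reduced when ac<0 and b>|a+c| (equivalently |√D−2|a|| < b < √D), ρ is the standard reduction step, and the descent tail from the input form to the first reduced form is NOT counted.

D = 4208, ⌊√D⌋ = 64
descent: ρ → (-28,20,34)  [lands on river]
river: ρ → (34,48,-14)
river: ρ → (-14,64,2)
river: ρ → (2,64,-14)
river: ρ → (-14,48,34)
river: ρ → (34,20,-28)
river: ρ → (-28,36,26)
river: ρ → (26,16,-38)
river: ρ → (-38,60,4)
river: ρ → (4,60,-38)
river: ρ → (-38,16,26)
river: ρ → (26,36,-28)
ρ-cycle length = 12 (tail of 1 descent step not counted)

12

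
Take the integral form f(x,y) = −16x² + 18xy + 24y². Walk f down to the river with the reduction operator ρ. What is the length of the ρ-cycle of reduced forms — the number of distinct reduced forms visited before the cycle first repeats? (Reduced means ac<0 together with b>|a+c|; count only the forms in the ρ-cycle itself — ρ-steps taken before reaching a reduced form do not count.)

D = 1860, ⌊√D⌋ = 43
river: ρ → (24,30,-10)
river: ρ → (-10,30,24)
river: ρ → (24,18,-16)
river: ρ → (-16,14,26)
river: ρ → (26,38,-4)
river: ρ → (-4,42,6)
river: ρ → (6,42,-4)
river: ρ → (-4,38,26)
river: ρ → (26,14,-16)
river: ρ → (-16,18,24)
ρ-cycle length = 10 (tail of 0 descent steps not counted)

10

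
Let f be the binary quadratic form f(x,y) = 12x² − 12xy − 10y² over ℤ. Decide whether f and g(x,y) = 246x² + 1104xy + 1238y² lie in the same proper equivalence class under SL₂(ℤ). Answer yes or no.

D₁ = 624, D₂ = 624
river cycle of f (length 6): (-10, 12, 12), (12, 12, -10), (-10, 8, 14), (14, 20, -4), (-4, 20, 14), (14, 8, -10)
river cycle of g (length 6): (14, 20, -4), (-4, 20, 14), (14, 8, -10), (-10, 12, 12), (12, 12, -10), (-10, 8, 14)
cycles coincide ⇒ equivalent

yes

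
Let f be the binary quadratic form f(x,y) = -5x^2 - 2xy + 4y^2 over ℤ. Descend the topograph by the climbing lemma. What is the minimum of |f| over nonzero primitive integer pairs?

descent: ρ → (4,2,-5)  [lands on river]
river: ρ → (-5,8,1)
river: ρ → (1,8,-5)
river: ρ → (-5,2,4)
river: ρ → (4,6,-3)
river: ρ → (-3,6,4)
closes: descent 1, river 6
min |a| on river = 1

1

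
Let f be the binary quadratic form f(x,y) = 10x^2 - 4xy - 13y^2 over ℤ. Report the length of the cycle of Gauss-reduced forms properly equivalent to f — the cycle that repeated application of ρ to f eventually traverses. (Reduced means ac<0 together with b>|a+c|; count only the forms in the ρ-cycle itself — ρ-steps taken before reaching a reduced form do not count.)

D = 536, ⌊√D⌋ = 23
descent: ρ → (-13,4,10)  [lands on river]
river: ρ → (10,16,-7)
river: ρ → (-7,12,14)
river: ρ → (14,16,-5)
river: ρ → (-5,14,17)
river: ρ → (17,20,-2)
river: ρ → (-2,20,17)
river: ρ → (17,14,-5)
river: ρ → (-5,16,14)
river: ρ → (14,12,-7)
river: ρ → (-7,16,10)
river: ρ → (10,4,-13)
river: ρ → (-13,22,1)
river: ρ → (1,22,-13)
ρ-cycle length = 14 (tail of 1 descent step not counted)

14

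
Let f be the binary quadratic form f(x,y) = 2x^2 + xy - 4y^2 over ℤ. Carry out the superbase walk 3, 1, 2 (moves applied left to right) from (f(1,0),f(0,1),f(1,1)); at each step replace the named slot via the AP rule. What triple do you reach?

start (2,-4,-1) = (f(1,0),f(0,1),f(1,1))
replace slot 3: 2·(2+(-4)) − (-1) = -3 → (2,-4,-3)
replace slot 1: 2·((-4)+(-3)) − 2 = -16 → (-16,-4,-3)
replace slot 2: 2·((-16)+(-3)) − (-4) = -34 → (-16,-34,-3)

-16,-34,-3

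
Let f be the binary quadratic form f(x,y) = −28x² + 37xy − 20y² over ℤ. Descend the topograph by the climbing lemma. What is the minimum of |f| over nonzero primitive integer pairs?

translate: b→19 (≡-37 mod 56), so (28,-37,20)→(28,19,11)
flip: (28,19,11)→(11,-19,28)
translate: b→3 (≡-19 mod 22), so (11,-19,28)→(11,3,20)
reduced (well bottom): (11,3,20) with a≤c, −a<b≤a
well minimum |f| = |-11| = 11 (negative-definite)

11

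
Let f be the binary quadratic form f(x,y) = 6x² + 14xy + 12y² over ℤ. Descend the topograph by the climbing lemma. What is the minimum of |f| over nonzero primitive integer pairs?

translate: b→2 (≡14 mod 12), so (6,14,12)→(6,2,4)
flip: (6,2,4)→(4,-2,6)
reduced (well bottom): (4,-2,6) with a≤c, −a<b≤a
well minimum = a = 4

4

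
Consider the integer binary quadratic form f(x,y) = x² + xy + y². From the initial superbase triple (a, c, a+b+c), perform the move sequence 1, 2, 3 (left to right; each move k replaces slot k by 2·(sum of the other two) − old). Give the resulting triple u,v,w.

start (1,1,3) = (f(1,0),f(0,1),f(1,1))
replace slot 1: 2·(1+3) − 1 = 7 → (7,1,3)
replace slot 2: 2·(7+3) − 1 = 19 → (7,19,3)
replace slot 3: 2·(7+19) − 3 = 49 → (7,19,49)

7,19,49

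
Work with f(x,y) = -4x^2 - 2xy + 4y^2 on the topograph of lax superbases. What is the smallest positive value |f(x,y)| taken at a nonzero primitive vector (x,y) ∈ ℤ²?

descent: ρ → (4,2,-4)  [lands on river]
river: ρ → (-4,6,2)
river: ρ → (2,6,-4)
river: ρ → (-4,2,4)
river: ρ → (4,6,-2)
river: ρ → (-2,6,4)
closes: descent 1, river 6
min |a| on river = 2

2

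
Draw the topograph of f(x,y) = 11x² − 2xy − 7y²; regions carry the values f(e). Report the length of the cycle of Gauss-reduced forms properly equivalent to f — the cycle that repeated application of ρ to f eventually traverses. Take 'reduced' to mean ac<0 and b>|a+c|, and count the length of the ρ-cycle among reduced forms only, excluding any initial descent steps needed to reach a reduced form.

D = 312, ⌊√D⌋ = 17
descent: ρ → (-7,16,2)  [lands on river]
river: ρ → (2,16,-7)
river: ρ → (-7,12,6)
river: ρ → (6,12,-7)
ρ-cycle length = 4 (tail of 1 descent step not counted)

4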